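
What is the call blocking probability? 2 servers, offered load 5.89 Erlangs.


B(N,A) = (A^N/N!) / sum(A^k/k!, k=0..N) with N=2, A=5.89 = 0.7157

0.7157


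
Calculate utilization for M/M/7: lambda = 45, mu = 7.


rho = lambda/(c*mu) = 45/(7*7) = 0.9184

0.9184


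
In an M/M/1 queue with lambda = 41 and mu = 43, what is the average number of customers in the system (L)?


rho = 41/43; L = rho/(1-rho) = 20.5

20.5


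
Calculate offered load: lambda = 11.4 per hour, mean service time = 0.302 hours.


Offered load a = lambda * E[S] = 11.4 * 0.302 = 3.44 Erlangs

3.44 Erlangs


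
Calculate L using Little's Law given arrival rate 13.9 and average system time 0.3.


L = lambda * W = 13.9 * 0.3 = 4.17

4.17


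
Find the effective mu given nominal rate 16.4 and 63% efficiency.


Effective rate = mu * efficiency = 16.4 * 0.63 = 10.33 per hour

10.33 per hour


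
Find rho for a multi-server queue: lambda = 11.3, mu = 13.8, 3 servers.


rho = lambda / (c * mu) = 11.3 / (3 * 13.8) = 0.2729

0.2729


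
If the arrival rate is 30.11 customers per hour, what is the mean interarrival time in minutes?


Mean interarrival time = 60/lambda = 60/30.11 = 1.99 minutes

1.99 minutes


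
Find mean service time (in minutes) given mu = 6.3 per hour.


Mean service time = 60/mu = 60/6.3 = 9.52 minutes

9.52 minutes


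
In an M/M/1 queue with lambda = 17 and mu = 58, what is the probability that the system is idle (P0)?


P0 = 1 - rho = 1 - 17/58 = 0.7069

0.7069


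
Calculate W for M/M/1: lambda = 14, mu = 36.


W = 1/(mu - lambda) = 1/(36 - 14) = 0.0455 hours

0.0455 hours


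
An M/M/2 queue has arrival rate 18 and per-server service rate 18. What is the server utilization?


rho = lambda/(c*mu) = 18/(2*18) = 0.5

0.5


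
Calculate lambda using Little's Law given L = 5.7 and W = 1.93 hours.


lambda = L / W = 5.7 / 1.93 = 2.95 per hour

2.95 per hour


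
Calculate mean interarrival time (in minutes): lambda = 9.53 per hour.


Mean interarrival time = 60/lambda = 60/9.53 = 6.3 minutes

6.3 minutes


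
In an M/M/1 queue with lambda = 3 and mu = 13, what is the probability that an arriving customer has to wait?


P(wait) = rho = lambda/mu = 3/13 = 0.2308

0.2308


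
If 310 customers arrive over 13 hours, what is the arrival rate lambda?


lambda = total arrivals / time = 310 / 13 = 23.85 per hour

23.85 per hour


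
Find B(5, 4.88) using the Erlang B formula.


B(N,A) = (A^N/N!) / sum(A^k/k!, k=0..N) with N=5, A=4.88 = 0.2751

0.2751


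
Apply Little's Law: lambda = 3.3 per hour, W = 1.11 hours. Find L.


L = lambda * W = 3.3 * 1.11 = 3.66

3.66


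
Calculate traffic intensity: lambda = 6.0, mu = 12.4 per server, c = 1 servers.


rho = lambda / (c * mu) = 6.0 / (1 * 12.4) = 0.4839

0.4839


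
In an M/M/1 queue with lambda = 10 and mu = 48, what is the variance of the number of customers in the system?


rho = 10/48; Var(N) = rho/(1-rho)^2 = 0.33

0.33


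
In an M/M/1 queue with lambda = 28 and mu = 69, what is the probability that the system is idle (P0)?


P0 = 1 - rho = 1 - 28/69 = 0.5942

0.5942


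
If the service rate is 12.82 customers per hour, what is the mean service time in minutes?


Mean service time = 60/mu = 60/12.82 = 4.68 minutes

4.68 minutes


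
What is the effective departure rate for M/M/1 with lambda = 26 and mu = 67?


For a stable queue (lambda < mu), throughput = lambda = 26 per hour

26 per hour


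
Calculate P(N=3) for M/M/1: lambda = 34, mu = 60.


rho = 34/60; P(n) = (1-rho)*rho^n = (1-34/60)*(34/60)^3 = 0.0789

0.0789


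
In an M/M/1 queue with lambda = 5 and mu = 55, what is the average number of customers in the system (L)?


rho = 5/55; L = rho/(1-rho) = 0.1

0.1


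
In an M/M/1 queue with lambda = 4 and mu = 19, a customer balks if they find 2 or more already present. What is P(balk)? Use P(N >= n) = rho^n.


P(N >= 2) = rho^2 = (4/19)^2 = 0.0443

0.0443


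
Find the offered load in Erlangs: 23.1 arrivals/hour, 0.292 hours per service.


Offered load a = lambda * E[S] = 23.1 * 0.292 = 6.75 Erlangs

6.75 Erlangs


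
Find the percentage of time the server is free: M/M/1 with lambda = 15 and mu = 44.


Idle fraction = (1 - rho) * 100 = (1 - 15/44) * 100 = 65.9%

65.9%


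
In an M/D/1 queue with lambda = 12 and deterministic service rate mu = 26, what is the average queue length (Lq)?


M/D/1: Lq = rho^2 / (2*(1-rho)) where rho = 12/26; Lq = 0.2

0.2


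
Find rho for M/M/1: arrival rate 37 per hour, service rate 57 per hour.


rho = lambda/mu = 37/57 = 0.6491

0.6491


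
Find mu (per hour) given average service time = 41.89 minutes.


mu = 60 / avg_service_time = 60 / 41.89 = 1.43 per hour

1.43 per hour


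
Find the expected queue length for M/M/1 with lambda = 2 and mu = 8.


rho = 2/8; Lq = rho^2/(1-rho) = 0.08

0.08


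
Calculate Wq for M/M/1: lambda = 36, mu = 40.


rho = 36/40; Wq = rho/(mu - lambda) = 0.225 hours

0.225 hours


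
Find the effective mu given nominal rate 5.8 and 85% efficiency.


Effective rate = mu * efficiency = 5.8 * 0.85 = 4.93 per hour

4.93 per hour


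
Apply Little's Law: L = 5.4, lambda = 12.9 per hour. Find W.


W = L / lambda = 5.4 / 12.9 = 0.4186 hours

0.4186 hours


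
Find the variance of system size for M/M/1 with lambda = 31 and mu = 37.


rho = 31/37; Var(N) = rho/(1-rho)^2 = 31.86

31.86


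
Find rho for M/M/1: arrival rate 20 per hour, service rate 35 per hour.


rho = lambda/mu = 20/35 = 0.5714

0.5714


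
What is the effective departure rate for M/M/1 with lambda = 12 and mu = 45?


For a stable queue (lambda < mu), throughput = lambda = 12 per hour

12 per hour


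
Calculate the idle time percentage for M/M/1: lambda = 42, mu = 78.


Idle fraction = (1 - rho) * 100 = (1 - 42/78) * 100 = 46.2%

46.2%


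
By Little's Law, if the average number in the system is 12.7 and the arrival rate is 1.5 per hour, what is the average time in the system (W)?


W = L / lambda = 12.7 / 1.5 = 8.4667 hours

8.4667 hours


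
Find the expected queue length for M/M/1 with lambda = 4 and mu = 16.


rho = 4/16; Lq = rho^2/(1-rho) = 0.08

0.08


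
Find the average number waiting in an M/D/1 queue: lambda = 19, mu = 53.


M/D/1: Lq = rho^2 / (2*(1-rho)) where rho = 19/53; Lq = 0.1

0.1


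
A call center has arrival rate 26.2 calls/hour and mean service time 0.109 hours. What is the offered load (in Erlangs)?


Offered load a = lambda * E[S] = 26.2 * 0.109 = 2.86 Erlangs

2.86 Erlangs


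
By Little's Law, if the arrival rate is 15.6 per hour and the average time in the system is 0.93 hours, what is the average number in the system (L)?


L = lambda * W = 15.6 * 0.93 = 14.51

14.51


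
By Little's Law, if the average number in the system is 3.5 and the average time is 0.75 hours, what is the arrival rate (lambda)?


lambda = L / W = 3.5 / 0.75 = 4.67 per hour

4.67 per hour


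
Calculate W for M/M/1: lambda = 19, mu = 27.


W = 1/(mu - lambda) = 1/(27 - 19) = 0.125 hours

0.125 hours


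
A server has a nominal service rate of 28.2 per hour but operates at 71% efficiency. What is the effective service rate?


Effective rate = mu * efficiency = 28.2 * 0.71 = 20.02 per hour

20.02 per hour


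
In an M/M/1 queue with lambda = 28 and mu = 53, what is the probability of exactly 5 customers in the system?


rho = 28/53; P(n) = (1-rho)*rho^n = (1-28/53)*(28/53)^5 = 0.0194

0.0194


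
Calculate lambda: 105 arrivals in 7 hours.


lambda = total arrivals / time = 105 / 7 = 15.0 per hour

15.0 per hour


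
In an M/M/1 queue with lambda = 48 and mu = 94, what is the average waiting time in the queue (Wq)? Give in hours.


rho = 48/94; Wq = rho/(mu - lambda) = 0.0111 hours

0.0111 hours


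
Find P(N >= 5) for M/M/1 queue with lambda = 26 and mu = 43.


P(N >= 5) = rho^5 = (26/43)^5 = 0.0808

0.0808


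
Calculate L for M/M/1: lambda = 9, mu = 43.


rho = 9/43; L = rho/(1-rho) = 0.26

0.26


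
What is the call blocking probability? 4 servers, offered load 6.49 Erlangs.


B(N,A) = (A^N/N!) / sum(A^k/k!, k=0..N) with N=4, A=6.49 = 0.4994

0.4994


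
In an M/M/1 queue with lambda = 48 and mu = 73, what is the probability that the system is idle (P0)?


P0 = 1 - rho = 1 - 48/73 = 0.3425

0.3425


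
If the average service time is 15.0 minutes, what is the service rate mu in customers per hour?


mu = 60 / avg_service_time = 60 / 15.0 = 4.0 per hour

4.0 per hour


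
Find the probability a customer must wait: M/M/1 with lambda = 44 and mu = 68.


P(wait) = rho = lambda/mu = 44/68 = 0.6471

0.6471


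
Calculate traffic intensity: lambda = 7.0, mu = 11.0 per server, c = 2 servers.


rho = lambda / (c * mu) = 7.0 / (2 * 11.0) = 0.3182

0.3182


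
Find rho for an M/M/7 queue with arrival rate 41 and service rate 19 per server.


rho = lambda/(c*mu) = 41/(7*19) = 0.3083

0.3083


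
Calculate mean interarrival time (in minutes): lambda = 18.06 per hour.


Mean interarrival time = 60/lambda = 60/18.06 = 3.32 minutes

3.32 minutes


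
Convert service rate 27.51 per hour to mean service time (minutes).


Mean service time = 60/mu = 60/27.51 = 2.18 minutes

2.18 minutes


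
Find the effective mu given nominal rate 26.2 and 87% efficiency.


Effective rate = mu * efficiency = 26.2 * 0.87 = 22.79 per hour

22.79 per hour


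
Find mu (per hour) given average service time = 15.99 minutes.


mu = 60 / avg_service_time = 60 / 15.99 = 3.75 per hour

3.75 per hour


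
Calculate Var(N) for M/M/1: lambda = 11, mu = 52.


rho = 11/52; Var(N) = rho/(1-rho)^2 = 0.34

0.34


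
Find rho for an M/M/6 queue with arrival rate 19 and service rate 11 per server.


rho = lambda/(c*mu) = 19/(6*11) = 0.2879

0.2879


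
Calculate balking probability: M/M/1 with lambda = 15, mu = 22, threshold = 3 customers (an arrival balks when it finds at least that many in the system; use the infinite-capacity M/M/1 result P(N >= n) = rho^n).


P(N >= 3) = rho^3 = (15/22)^3 = 0.317

0.317


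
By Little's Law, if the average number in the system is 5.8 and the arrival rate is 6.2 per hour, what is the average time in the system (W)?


W = L / lambda = 5.8 / 6.2 = 0.9355 hours

0.9355 hours


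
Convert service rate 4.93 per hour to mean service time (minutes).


Mean service time = 60/mu = 60/4.93 = 12.17 minutes

12.17 minutes


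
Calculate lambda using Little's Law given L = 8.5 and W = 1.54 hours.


lambda = L / W = 8.5 / 1.54 = 5.52 per hour

5.52 per hour


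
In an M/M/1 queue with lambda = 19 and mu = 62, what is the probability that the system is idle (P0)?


P0 = 1 - rho = 1 - 19/62 = 0.6935

0.6935


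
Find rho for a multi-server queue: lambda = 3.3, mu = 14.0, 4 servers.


rho = lambda / (c * mu) = 3.3 / (4 * 14.0) = 0.0589

0.0589


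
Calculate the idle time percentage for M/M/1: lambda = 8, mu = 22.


Idle fraction = (1 - rho) * 100 = (1 - 8/22) * 100 = 63.6%

63.6%


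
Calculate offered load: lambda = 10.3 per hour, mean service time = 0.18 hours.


Offered load a = lambda * E[S] = 10.3 * 0.18 = 1.85 Erlangs

1.85 Erlangs


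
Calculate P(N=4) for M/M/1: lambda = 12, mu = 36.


rho = 12/36; P(n) = (1-rho)*rho^n = (1-12/36)*(12/36)^4 = 0.0082

0.0082


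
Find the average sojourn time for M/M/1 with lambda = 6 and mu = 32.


W = 1/(mu - lambda) = 1/(32 - 6) = 0.0385 hours

0.0385 hours


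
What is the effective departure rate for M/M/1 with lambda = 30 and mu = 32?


For a stable queue (lambda < mu), throughput = lambda = 30 per hour

30 per hour


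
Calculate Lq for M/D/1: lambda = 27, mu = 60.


M/D/1: Lq = rho^2 / (2*(1-rho)) where rho = 27/60; Lq = 0.18

0.18


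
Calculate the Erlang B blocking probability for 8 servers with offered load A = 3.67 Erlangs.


B(N,A) = (A^N/N!) / sum(A^k/k!, k=0..N) with N=8, A=3.67 = 0.0211

0.0211


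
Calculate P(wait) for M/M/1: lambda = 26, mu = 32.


P(wait) = rho = lambda/mu = 26/32 = 0.8125

0.8125


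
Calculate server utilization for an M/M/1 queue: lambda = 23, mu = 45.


rho = lambda/mu = 23/45 = 0.5111

0.5111


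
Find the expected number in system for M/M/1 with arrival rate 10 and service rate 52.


rho = 10/52; L = rho/(1-rho) = 0.24

0.24


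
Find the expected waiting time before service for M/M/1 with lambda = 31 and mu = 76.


rho = 31/76; Wq = rho/(mu - lambda) = 0.0091 hours

0.0091 hours


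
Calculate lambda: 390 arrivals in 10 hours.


lambda = total arrivals / time = 390 / 10 = 39.0 per hour

39.0 per hour


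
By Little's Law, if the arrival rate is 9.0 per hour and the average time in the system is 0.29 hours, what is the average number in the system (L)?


L = lambda * W = 9.0 * 0.29 = 2.61

2.61


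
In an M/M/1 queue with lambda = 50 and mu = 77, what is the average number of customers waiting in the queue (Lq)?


rho = 50/77; Lq = rho^2/(1-rho) = 1.2

1.2


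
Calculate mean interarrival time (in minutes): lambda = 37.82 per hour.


Mean interarrival time = 60/lambda = 60/37.82 = 1.59 minutes

1.59 minutes


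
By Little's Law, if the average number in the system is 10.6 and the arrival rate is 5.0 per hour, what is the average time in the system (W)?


W = L / lambda = 10.6 / 5.0 = 2.12 hours

2.12 hours


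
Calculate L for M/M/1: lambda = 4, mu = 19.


rho = 4/19; L = rho/(1-rho) = 0.27

0.27


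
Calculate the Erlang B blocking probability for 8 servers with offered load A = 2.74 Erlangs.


B(N,A) = (A^N/N!) / sum(A^k/k!, k=0..N) with N=8, A=2.74 = 0.0051

0.0051


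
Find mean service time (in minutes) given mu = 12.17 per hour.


Mean service time = 60/mu = 60/12.17 = 4.93 minutes

4.93 minutes


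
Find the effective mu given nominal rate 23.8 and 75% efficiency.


Effective rate = mu * efficiency = 23.8 * 0.75 = 17.85 per hour

17.85 per hour


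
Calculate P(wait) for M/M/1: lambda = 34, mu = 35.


P(wait) = rho = lambda/mu = 34/35 = 0.9714

0.9714


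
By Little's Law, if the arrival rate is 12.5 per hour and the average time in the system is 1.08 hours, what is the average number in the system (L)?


L = lambda * W = 12.5 * 1.08 = 13.5

13.5


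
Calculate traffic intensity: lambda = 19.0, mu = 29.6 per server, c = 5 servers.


rho = lambda / (c * mu) = 19.0 / (5 * 29.6) = 0.1284

0.1284


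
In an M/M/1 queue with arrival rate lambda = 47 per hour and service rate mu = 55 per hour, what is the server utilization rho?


rho = lambda/mu = 47/55 = 0.8545

0.8545


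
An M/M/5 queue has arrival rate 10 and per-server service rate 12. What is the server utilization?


rho = lambda/(c*mu) = 10/(5*12) = 0.1667

0.1667


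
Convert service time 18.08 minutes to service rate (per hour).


mu = 60 / avg_service_time = 60 / 18.08 = 3.32 per hour

3.32 per hour


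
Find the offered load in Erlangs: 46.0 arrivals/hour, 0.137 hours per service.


Offered load a = lambda * E[S] = 46.0 * 0.137 = 6.3 Erlangs

6.3 Erlangs


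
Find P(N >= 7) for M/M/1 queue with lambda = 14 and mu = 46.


P(N >= 7) = rho^7 = (14/46)^7 = 0.0002

0.0002


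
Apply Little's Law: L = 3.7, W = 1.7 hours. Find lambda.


lambda = L / W = 3.7 / 1.7 = 2.18 per hour

2.18 per hour


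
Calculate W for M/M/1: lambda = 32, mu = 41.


W = 1/(mu - lambda) = 1/(41 - 32) = 0.1111 hours

0.1111 hours


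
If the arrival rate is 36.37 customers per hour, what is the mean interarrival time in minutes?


Mean interarrival time = 60/lambda = 60/36.37 = 1.65 minutes

1.65 minutes


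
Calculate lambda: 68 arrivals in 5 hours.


lambda = total arrivals / time = 68 / 5 = 13.6 per hour

13.6 per hour


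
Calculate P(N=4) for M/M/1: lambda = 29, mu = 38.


rho = 29/38; P(n) = (1-rho)*rho^n = (1-29/38)*(29/38)^4 = 0.0803

0.0803


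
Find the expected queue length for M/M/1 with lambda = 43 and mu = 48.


rho = 43/48; Lq = rho^2/(1-rho) = 7.7

7.7


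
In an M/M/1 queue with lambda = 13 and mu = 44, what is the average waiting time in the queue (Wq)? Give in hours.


rho = 13/44; Wq = rho/(mu - lambda) = 0.0095 hours

0.0095 hours


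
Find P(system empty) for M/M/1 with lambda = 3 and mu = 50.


P0 = 1 - rho = 1 - 3/50 = 0.94

0.94


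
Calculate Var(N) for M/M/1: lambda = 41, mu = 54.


rho = 41/54; Var(N) = rho/(1-rho)^2 = 13.1

13.1


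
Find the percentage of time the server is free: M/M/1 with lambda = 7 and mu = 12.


Idle fraction = (1 - rho) * 100 = (1 - 7/12) * 100 = 41.7%

41.7%


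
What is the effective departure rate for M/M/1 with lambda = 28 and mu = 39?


For a stable queue (lambda < mu), throughput = lambda = 28 per hour

28 per hour


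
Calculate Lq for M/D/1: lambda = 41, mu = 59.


M/D/1: Lq = rho^2 / (2*(1-rho)) where rho = 41/59; Lq = 0.79

0.79


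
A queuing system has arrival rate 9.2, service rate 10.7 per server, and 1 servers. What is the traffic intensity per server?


rho = lambda / (c * mu) = 9.2 / (1 * 10.7) = 0.8598

0.8598


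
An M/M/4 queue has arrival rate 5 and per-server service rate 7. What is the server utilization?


rho = lambda/(c*mu) = 5/(4*7) = 0.1786

0.1786


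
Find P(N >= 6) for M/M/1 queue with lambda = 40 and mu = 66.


P(N >= 6) = rho^6 = (40/66)^6 = 0.0496

0.0496


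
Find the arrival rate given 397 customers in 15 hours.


lambda = total arrivals / time = 397 / 15 = 26.47 per hour

26.47 per hour


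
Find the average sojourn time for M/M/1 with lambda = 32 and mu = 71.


W = 1/(mu - lambda) = 1/(71 - 32) = 0.0256 hours

0.0256 hours


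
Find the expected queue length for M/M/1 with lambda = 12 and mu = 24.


rho = 12/24; Lq = rho^2/(1-rho) = 0.5

0.5


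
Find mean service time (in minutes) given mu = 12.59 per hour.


Mean service time = 60/mu = 60/12.59 = 4.77 minutes

4.77 minutes


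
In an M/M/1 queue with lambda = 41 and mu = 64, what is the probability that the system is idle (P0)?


P0 = 1 - rho = 1 - 41/64 = 0.3594

0.3594


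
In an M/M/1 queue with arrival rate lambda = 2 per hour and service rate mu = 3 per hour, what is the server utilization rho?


rho = lambda/mu = 2/3 = 0.6667

0.6667


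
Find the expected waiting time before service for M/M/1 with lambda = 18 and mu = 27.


rho = 18/27; Wq = rho/(mu - lambda) = 0.0741 hours

0.0741 hours


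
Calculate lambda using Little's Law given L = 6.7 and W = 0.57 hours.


lambda = L / W = 6.7 / 0.57 = 11.75 per hour

11.75 per hour


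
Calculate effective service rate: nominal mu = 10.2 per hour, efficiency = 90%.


Effective rate = mu * efficiency = 10.2 * 0.9 = 9.18 per hour

9.18 per hour


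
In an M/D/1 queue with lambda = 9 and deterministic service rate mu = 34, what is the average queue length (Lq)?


M/D/1: Lq = rho^2 / (2*(1-rho)) where rho = 9/34; Lq = 0.05

0.05


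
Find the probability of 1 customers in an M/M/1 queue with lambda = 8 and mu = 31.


rho = 8/31; P(n) = (1-rho)*rho^n = (1-8/31)*(8/31)^1 = 0.1915

0.1915


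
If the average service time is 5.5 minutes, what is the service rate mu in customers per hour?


mu = 60 / avg_service_time = 60 / 5.5 = 10.91 per hour

10.91 per hour


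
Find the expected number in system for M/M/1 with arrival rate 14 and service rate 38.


rho = 14/38; L = rho/(1-rho) = 0.58

0.58


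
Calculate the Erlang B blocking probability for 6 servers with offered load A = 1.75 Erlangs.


B(N,A) = (A^N/N!) / sum(A^k/k!, k=0..N) with N=6, A=1.75 = 0.0069

0.0069


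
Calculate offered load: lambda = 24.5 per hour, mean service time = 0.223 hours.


Offered load a = lambda * E[S] = 24.5 * 0.223 = 5.46 Erlangs

5.46 Erlangs


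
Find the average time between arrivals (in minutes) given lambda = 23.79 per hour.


Mean interarrival time = 60/lambda = 60/23.79 = 2.52 minutes

2.52 minutes


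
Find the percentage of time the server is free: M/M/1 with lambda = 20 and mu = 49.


Idle fraction = (1 - rho) * 100 = (1 - 20/49) * 100 = 59.2%

59.2%


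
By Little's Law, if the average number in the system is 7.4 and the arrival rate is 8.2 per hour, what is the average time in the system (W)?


W = L / lambda = 7.4 / 8.2 = 0.9024 hours

0.9024 hours


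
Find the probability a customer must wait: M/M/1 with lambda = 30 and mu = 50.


P(wait) = rho = lambda/mu = 30/50 = 0.6

0.6


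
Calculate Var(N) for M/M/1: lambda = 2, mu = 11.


rho = 2/11; Var(N) = rho/(1-rho)^2 = 0.27

0.27


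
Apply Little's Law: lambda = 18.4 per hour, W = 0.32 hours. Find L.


L = lambda * W = 18.4 * 0.32 = 5.89

5.89


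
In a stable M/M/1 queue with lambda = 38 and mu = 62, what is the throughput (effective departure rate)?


For a stable queue (lambda < mu), throughput = lambda = 38 per hour

38 per hour


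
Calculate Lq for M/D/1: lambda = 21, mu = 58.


M/D/1: Lq = rho^2 / (2*(1-rho)) where rho = 21/58; Lq = 0.1

0.1


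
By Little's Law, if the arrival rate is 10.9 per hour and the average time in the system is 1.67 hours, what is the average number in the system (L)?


L = lambda * W = 10.9 * 1.67 = 18.2

18.2


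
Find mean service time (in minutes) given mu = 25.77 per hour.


Mean service time = 60/mu = 60/25.77 = 2.33 minutes

2.33 minutes


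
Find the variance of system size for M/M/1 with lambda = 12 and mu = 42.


rho = 12/42; Var(N) = rho/(1-rho)^2 = 0.56

0.56


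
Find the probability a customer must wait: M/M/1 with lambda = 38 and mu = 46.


P(wait) = rho = lambda/mu = 38/46 = 0.8261

0.8261


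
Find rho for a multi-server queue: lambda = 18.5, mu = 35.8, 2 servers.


rho = lambda / (c * mu) = 18.5 / (2 * 35.8) = 0.2584

0.2584


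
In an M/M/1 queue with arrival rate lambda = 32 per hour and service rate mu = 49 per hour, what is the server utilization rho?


rho = lambda/mu = 32/49 = 0.6531

0.6531


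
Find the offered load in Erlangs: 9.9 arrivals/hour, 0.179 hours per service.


Offered load a = lambda * E[S] = 9.9 * 0.179 = 1.77 Erlangs

1.77 Erlangs


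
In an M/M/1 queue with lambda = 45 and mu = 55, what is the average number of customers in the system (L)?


rho = 45/55; L = rho/(1-rho) = 4.5

4.5


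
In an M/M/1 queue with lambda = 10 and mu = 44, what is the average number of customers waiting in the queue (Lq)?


rho = 10/44; Lq = rho^2/(1-rho) = 0.07

0.07


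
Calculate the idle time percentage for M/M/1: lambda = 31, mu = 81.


Idle fraction = (1 - rho) * 100 = (1 - 31/81) * 100 = 61.7%

61.7%


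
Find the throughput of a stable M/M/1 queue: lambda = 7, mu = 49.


For a stable queue (lambda < mu), throughput = lambda = 7 per hour

7 per hour


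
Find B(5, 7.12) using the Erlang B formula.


B(N,A) = (A^N/N!) / sum(A^k/k!, k=0..N) with N=5, A=7.12 = 0.4317

0.4317


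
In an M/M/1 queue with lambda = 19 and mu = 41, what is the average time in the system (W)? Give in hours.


W = 1/(mu - lambda) = 1/(41 - 19) = 0.0455 hours

0.0455 hours


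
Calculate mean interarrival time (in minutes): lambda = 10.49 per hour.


Mean interarrival time = 60/lambda = 60/10.49 = 5.72 minutes

5.72 minutes


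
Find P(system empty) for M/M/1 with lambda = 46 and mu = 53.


P0 = 1 - rho = 1 - 46/53 = 0.1321

0.1321


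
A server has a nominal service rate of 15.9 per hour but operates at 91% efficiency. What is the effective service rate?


Effective rate = mu * efficiency = 15.9 * 0.91 = 14.47 per hour

14.47 per hour


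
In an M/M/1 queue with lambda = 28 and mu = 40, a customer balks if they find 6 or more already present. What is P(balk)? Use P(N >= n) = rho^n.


P(N >= 6) = rho^6 = (28/40)^6 = 0.1176

0.1176


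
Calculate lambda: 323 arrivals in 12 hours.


lambda = total arrivals / time = 323 / 12 = 26.92 per hour

26.92 per hour


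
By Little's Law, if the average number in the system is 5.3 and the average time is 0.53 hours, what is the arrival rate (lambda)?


lambda = L / W = 5.3 / 0.53 = 10.0 per hour

10.0 per hour


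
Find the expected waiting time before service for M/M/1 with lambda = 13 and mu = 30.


rho = 13/30; Wq = rho/(mu - lambda) = 0.0255 hours

0.0255 hours


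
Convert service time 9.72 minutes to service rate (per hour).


mu = 60 / avg_service_time = 60 / 9.72 = 6.17 per hour

6.17 per hour


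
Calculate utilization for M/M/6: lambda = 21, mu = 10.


rho = lambda/(c*mu) = 21/(6*10) = 0.35

0.35


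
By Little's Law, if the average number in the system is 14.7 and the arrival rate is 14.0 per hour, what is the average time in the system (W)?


W = L / lambda = 14.7 / 14.0 = 1.05 hours

1.05 hours


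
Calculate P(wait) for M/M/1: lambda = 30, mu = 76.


P(wait) = rho = lambda/mu = 30/76 = 0.3947

0.3947


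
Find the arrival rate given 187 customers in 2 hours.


lambda = total arrivals / time = 187 / 2 = 93.5 per hour

93.5 per hour


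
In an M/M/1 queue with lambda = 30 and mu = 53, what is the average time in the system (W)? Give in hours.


W = 1/(mu - lambda) = 1/(53 - 30) = 0.0435 hours

0.0435 hours


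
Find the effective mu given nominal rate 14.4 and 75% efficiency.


Effective rate = mu * efficiency = 14.4 * 0.75 = 10.8 per hour

10.8 per hour


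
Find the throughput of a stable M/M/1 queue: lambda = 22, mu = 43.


For a stable queue (lambda < mu), throughput = lambda = 22 per hour

22 per hour


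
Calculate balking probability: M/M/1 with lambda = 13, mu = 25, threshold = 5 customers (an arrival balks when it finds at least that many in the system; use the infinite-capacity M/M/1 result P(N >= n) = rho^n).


P(N >= 5) = rho^5 = (13/25)^5 = 0.038

0.038


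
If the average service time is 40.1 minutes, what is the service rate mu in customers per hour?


mu = 60 / avg_service_time = 60 / 40.1 = 1.5 per hour

1.5 per hour


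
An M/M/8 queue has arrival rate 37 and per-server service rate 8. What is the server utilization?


rho = lambda/(c*mu) = 37/(8*8) = 0.5781

0.5781


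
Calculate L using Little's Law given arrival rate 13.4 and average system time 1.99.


L = lambda * W = 13.4 * 1.99 = 26.67

26.67


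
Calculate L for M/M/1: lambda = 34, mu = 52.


rho = 34/52; L = rho/(1-rho) = 1.89

1.89


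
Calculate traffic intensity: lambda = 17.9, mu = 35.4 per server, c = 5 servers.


rho = lambda / (c * mu) = 17.9 / (5 * 35.4) = 0.1011

0.1011


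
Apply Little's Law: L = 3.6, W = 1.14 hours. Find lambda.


lambda = L / W = 3.6 / 1.14 = 3.16 per hour

3.16 per hour


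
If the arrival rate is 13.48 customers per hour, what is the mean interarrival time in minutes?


Mean interarrival time = 60/lambda = 60/13.48 = 4.45 minutes

4.45 minutes


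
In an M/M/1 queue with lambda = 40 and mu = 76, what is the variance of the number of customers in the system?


rho = 40/76; Var(N) = rho/(1-rho)^2 = 2.35

2.35


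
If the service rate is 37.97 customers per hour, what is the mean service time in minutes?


Mean service time = 60/mu = 60/37.97 = 1.58 minutes

1.58 minutes


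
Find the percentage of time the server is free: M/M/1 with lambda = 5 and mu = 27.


Idle fraction = (1 - rho) * 100 = (1 - 5/27) * 100 = 81.5%

81.5%


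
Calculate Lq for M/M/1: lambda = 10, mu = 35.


rho = 10/35; Lq = rho^2/(1-rho) = 0.11

0.11


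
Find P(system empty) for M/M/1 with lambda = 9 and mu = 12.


P0 = 1 - rho = 1 - 9/12 = 0.25

0.25


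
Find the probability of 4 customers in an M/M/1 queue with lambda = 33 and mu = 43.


rho = 33/43; P(n) = (1-rho)*rho^n = (1-33/43)*(33/43)^4 = 0.0807

0.0807


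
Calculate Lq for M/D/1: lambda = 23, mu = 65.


M/D/1: Lq = rho^2 / (2*(1-rho)) where rho = 23/65; Lq = 0.1

0.1


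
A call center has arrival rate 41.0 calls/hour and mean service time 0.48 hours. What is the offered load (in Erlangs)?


Offered load a = lambda * E[S] = 41.0 * 0.48 = 19.68 Erlangs

19.68 Erlangs


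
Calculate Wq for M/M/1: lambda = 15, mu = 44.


rho = 15/44; Wq = rho/(mu - lambda) = 0.0118 hours

0.0118 hours


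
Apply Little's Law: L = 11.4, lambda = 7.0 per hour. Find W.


W = L / lambda = 11.4 / 7.0 = 1.6286 hours

1.6286 hours


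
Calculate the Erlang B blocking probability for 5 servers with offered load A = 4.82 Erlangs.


B(N,A) = (A^N/N!) / sum(A^k/k!, k=0..N) with N=5, A=4.82 = 0.2701

0.2701


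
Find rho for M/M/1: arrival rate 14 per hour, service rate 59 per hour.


rho = lambda/mu = 14/59 = 0.2373

0.2373


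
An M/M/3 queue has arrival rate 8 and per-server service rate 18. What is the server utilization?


rho = lambda/(c*mu) = 8/(3*18) = 0.1481

0.1481


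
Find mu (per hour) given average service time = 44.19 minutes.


mu = 60 / avg_service_time = 60 / 44.19 = 1.36 per hour

1.36 per hour


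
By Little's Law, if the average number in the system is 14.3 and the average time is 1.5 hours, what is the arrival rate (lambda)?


lambda = L / W = 14.3 / 1.5 = 9.53 per hour

9.53 per hour


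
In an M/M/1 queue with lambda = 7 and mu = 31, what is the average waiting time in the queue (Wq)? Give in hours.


rho = 7/31; Wq = rho/(mu - lambda) = 0.0094 hours

0.0094 hours


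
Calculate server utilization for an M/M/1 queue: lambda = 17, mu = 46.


rho = lambda/mu = 17/46 = 0.3696

0.3696


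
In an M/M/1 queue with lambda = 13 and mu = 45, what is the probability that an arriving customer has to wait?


P(wait) = rho = lambda/mu = 13/45 = 0.2889

0.2889


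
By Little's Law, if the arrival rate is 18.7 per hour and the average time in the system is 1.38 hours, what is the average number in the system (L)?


L = lambda * W = 18.7 * 1.38 = 25.81

25.81


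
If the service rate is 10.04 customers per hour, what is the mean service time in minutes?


Mean service time = 60/mu = 60/10.04 = 5.98 minutes

5.98 minutes


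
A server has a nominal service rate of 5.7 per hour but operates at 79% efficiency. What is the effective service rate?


Effective rate = mu * efficiency = 5.7 * 0.79 = 4.5 per hour

4.5 per hour


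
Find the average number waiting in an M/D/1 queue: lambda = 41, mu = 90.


M/D/1: Lq = rho^2 / (2*(1-rho)) where rho = 41/90; Lq = 0.19

0.19


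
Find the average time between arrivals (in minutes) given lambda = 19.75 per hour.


Mean interarrival time = 60/lambda = 60/19.75 = 3.04 minutes

3.04 minutes


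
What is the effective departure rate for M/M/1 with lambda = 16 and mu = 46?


For a stable queue (lambda < mu), throughput = lambda = 16 per hour

16 per hour


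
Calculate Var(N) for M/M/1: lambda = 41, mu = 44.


rho = 41/44; Var(N) = rho/(1-rho)^2 = 200.44

200.44


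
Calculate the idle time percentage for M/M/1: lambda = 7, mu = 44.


Idle fraction = (1 - rho) * 100 = (1 - 7/44) * 100 = 84.1%

84.1%


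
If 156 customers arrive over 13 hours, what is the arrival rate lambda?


lambda = total arrivals / time = 156 / 13 = 12.0 per hour

12.0 per hour


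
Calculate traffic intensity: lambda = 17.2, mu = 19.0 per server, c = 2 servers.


rho = lambda / (c * mu) = 17.2 / (2 * 19.0) = 0.4526

0.4526


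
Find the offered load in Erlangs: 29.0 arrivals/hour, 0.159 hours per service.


Offered load a = lambda * E[S] = 29.0 * 0.159 = 4.61 Erlangs

4.61 Erlangs


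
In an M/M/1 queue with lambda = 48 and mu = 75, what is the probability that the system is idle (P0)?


P0 = 1 - rho = 1 - 48/75 = 0.36

0.36


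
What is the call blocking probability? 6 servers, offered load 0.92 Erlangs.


B(N,A) = (A^N/N!) / sum(A^k/k!, k=0..N) with N=6, A=0.92 = 0.0003

0.0003


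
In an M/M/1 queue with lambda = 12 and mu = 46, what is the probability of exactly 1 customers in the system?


rho = 12/46; P(n) = (1-rho)*rho^n = (1-12/46)*(12/46)^1 = 0.1928

0.1928


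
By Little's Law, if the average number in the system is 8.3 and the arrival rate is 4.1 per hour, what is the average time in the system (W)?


W = L / lambda = 8.3 / 4.1 = 2.0244 hours

2.0244 hours


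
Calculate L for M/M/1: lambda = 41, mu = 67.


rho = 41/67; L = rho/(1-rho) = 1.58

1.58


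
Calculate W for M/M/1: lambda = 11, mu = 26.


W = 1/(mu - lambda) = 1/(26 - 11) = 0.0667 hours

0.0667 hours


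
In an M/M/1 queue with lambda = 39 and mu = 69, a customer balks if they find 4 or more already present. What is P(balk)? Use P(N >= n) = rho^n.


P(N >= 4) = rho^4 = (39/69)^4 = 0.1021

0.1021


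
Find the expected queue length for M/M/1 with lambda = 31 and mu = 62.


rho = 31/62; Lq = rho^2/(1-rho) = 0.5

0.5


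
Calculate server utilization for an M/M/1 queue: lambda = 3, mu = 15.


rho = lambda/mu = 3/15 = 0.2

0.2


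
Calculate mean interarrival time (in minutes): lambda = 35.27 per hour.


Mean interarrival time = 60/lambda = 60/35.27 = 1.7 minutes

1.7 minutes


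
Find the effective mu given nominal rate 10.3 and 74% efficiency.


Effective rate = mu * efficiency = 10.3 * 0.74 = 7.62 per hour

7.62 per hour


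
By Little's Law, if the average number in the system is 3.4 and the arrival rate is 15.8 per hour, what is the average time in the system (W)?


W = L / lambda = 3.4 / 15.8 = 0.2152 hours

0.2152 hours


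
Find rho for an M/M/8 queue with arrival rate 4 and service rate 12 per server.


rho = lambda/(c*mu) = 4/(8*12) = 0.0417

0.0417


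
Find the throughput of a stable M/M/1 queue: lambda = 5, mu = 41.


For a stable queue (lambda < mu), throughput = lambda = 5 per hour

5 per hour


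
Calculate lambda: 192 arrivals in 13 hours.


lambda = total arrivals / time = 192 / 13 = 14.77 per hour

14.77 per hour


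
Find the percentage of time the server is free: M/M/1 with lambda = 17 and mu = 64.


Idle fraction = (1 - rho) * 100 = (1 - 17/64) * 100 = 73.4%

73.4%


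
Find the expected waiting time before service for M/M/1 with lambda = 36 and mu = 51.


rho = 36/51; Wq = rho/(mu - lambda) = 0.0471 hours

0.0471 hours


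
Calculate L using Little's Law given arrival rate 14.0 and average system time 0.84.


L = lambda * W = 14.0 * 0.84 = 11.76

11.76


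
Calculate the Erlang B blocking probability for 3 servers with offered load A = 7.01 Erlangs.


B(N,A) = (A^N/N!) / sum(A^k/k!, k=0..N) with N=3, A=7.01 = 0.638

0.638


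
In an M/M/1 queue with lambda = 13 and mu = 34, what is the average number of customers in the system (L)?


rho = 13/34; L = rho/(1-rho) = 0.62

0.62


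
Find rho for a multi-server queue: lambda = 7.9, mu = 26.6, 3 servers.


rho = lambda / (c * mu) = 7.9 / (3 * 26.6) = 0.099

0.099


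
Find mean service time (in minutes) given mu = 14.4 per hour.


Mean service time = 60/mu = 60/14.4 = 4.17 minutes

4.17 minutes


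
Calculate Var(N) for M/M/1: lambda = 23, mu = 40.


rho = 23/40; Var(N) = rho/(1-rho)^2 = 3.18

3.18


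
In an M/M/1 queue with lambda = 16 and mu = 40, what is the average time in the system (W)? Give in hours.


W = 1/(mu - lambda) = 1/(40 - 16) = 0.0417 hours

0.0417 hours


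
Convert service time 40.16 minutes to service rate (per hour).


mu = 60 / avg_service_time = 60 / 40.16 = 1.49 per hour

1.49 per hour


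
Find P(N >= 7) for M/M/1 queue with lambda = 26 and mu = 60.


P(N >= 7) = rho^7 = (26/60)^7 = 0.0029

0.0029


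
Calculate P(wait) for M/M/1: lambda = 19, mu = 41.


P(wait) = rho = lambda/mu = 19/41 = 0.4634

0.4634


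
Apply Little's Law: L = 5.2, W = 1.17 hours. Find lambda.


lambda = L / W = 5.2 / 1.17 = 4.44 per hour

4.44 per hour


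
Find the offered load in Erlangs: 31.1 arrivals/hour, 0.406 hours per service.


Offered load a = lambda * E[S] = 31.1 * 0.406 = 12.63 Erlangs

12.63 Erlangs


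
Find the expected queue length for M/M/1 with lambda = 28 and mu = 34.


rho = 28/34; Lq = rho^2/(1-rho) = 3.84

3.84


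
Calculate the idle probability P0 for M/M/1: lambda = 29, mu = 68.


P0 = 1 - rho = 1 - 29/68 = 0.5735

0.5735


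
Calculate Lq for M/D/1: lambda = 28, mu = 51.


M/D/1: Lq = rho^2 / (2*(1-rho)) where rho = 28/51; Lq = 0.33

0.33


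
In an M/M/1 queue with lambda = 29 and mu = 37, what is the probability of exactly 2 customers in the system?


rho = 29/37; P(n) = (1-rho)*rho^n = (1-29/37)*(29/37)^2 = 0.1328

0.1328


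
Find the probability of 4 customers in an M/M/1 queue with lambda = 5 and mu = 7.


rho = 5/7; P(n) = (1-rho)*rho^n = (1-5/7)*(5/7)^4 = 0.0744

0.0744


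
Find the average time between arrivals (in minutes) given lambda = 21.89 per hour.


Mean interarrival time = 60/lambda = 60/21.89 = 2.74 minutes

2.74 minutes


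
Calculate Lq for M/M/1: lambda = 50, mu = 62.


rho = 50/62; Lq = rho^2/(1-rho) = 3.36

3.36


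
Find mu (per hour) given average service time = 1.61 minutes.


mu = 60 / avg_service_time = 60 / 1.61 = 37.27 per hour

37.27 per hour


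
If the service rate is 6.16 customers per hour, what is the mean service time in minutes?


Mean service time = 60/mu = 60/6.16 = 9.74 minutes

9.74 minutes


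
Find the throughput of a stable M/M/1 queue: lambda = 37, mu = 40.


For a stable queue (lambda < mu), throughput = lambda = 37 per hour

37 per hour


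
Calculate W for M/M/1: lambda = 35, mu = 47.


W = 1/(mu - lambda) = 1/(47 - 35) = 0.0833 hours

0.0833 hours


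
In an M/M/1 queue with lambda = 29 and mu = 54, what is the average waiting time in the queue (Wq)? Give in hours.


rho = 29/54; Wq = rho/(mu - lambda) = 0.0215 hours

0.0215 hours


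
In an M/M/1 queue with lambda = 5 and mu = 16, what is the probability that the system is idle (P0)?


P0 = 1 - rho = 1 - 5/16 = 0.6875

0.6875


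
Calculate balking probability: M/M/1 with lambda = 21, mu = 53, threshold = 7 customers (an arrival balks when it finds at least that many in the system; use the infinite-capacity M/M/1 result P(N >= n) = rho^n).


P(N >= 7) = rho^7 = (21/53)^7 = 0.0015

0.0015


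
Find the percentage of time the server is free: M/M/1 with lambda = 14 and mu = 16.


Idle fraction = (1 - rho) * 100 = (1 - 14/16) * 100 = 12.5%

12.5%


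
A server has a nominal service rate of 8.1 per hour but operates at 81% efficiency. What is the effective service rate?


Effective rate = mu * efficiency = 8.1 * 0.81 = 6.56 per hour

6.56 per hour


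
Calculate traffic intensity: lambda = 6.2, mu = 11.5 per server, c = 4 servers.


rho = lambda / (c * mu) = 6.2 / (4 * 11.5) = 0.1348

0.1348


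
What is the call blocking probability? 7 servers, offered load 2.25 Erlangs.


B(N,A) = (A^N/N!) / sum(A^k/k!, k=0..N) with N=7, A=2.25 = 0.0061

0.0061


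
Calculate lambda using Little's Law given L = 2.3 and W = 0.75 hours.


lambda = L / W = 2.3 / 0.75 = 3.07 per hour

3.07 per hour


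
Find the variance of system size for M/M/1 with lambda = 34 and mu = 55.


rho = 34/55; Var(N) = rho/(1-rho)^2 = 4.24

4.24


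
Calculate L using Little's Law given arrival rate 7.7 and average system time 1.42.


L = lambda * W = 7.7 * 1.42 = 10.93

10.93
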